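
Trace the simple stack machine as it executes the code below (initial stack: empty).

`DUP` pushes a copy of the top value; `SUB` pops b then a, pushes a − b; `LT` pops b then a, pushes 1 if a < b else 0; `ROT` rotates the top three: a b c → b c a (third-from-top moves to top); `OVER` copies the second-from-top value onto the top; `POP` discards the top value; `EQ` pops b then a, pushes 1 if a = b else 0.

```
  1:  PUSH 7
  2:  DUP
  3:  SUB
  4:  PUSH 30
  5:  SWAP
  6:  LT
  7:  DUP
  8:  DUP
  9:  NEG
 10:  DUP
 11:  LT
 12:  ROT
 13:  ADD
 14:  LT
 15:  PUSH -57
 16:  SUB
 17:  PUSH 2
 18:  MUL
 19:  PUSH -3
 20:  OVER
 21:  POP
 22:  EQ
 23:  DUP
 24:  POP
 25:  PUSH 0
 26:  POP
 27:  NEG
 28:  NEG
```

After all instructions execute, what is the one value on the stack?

0

PUSH 7   : [7]
DUP      : [7, 7]
SUB      : [0]
PUSH 30  : [0, 30]
SWAP     : [30, 0]
LT       : [0]
DUP      : [0, 0]
DUP      : [0, 0, 0]
NEG      : [0, 0, 0]
DUP      : [0, 0, 0, 0]
LT       : [0, 0, 0]
ROT      : [0, 0, 0]
ADD      : [0, 0]
LT       : [0]
PUSH -57 : [0, -57]
SUB      : [57]
PUSH 2   : [57, 2]
MUL      : [114]
PUSH -3  : [114, -3]
OVER     : [114, -3, 114]
POP      : [114, -3]
EQ       : [0]
DUP      : [0, 0]
POP      : [0]
PUSH 0   : [0, 0]
POP      : [0]
NEG      : [0]
NEG      : [0]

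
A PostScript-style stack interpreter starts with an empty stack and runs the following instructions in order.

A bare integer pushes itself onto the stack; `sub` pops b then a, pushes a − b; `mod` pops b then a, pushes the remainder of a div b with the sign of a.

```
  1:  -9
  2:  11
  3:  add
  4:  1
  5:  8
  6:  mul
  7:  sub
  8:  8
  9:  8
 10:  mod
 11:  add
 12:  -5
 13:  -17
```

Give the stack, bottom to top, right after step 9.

-9  → -9
11  → -9 11
add → 2
1   → 2 1
8   → 2 1 8
mul → 2 8
sub → -6
8   → -6 8
8   → -6 8 8

[-6, 8, 8]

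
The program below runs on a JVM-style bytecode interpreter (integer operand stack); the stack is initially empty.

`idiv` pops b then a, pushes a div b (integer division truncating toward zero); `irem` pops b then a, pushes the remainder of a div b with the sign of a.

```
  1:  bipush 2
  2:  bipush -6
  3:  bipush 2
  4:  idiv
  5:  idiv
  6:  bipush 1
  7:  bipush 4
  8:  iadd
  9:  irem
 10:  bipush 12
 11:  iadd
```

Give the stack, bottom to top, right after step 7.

bipush 2  → 2
bipush -6 → 2 -6
bipush 2  → 2 -6 2
idiv      → 2 -3
idiv      → 0
bipush 1  → 0 1
bipush 4  → 0 1 4

[0, 1, 4]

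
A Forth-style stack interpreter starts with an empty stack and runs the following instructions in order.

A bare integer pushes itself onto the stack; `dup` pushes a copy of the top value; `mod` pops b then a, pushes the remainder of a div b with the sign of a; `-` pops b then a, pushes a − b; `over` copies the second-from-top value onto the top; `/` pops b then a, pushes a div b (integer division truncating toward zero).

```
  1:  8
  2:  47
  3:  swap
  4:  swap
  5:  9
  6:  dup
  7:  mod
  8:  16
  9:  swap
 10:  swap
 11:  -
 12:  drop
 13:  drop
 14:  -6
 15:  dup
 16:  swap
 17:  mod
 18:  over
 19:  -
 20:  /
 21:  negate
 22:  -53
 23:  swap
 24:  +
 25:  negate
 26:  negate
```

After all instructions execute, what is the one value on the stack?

8       8
47      8 47
swap    47 8
swap    8 47
9       8 47 9
dup     8 47 9 9
mod     8 47 0
16      8 47 0 16
swap    8 47 16 0
swap    8 47 0 16
-       8 47 -16
drop    8 47
drop    8
-6      8 -6
dup     8 -6 -6
swap    8 -6 -6
mod     8 0
over    8 0 8
-       8 -8
/       -1
negate  1
-53     1 -53
swap    -53 1
+       -52
negate  52
negate  -52

-52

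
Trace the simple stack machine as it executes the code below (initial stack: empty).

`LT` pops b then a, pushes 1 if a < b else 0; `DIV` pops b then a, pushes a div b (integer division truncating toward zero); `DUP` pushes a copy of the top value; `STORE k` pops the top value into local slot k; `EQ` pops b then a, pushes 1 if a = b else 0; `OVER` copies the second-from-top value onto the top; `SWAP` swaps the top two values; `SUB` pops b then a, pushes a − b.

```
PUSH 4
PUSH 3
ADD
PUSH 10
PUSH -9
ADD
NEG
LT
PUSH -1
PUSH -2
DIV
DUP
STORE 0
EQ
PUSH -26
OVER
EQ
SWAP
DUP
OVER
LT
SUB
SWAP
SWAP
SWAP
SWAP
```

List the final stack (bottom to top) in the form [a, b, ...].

PUSH 4    [4]
PUSH 3    [4, 3]
ADD       [7]
PUSH 10   [7, 10]
PUSH -9   [7, 10, -9]
ADD       [7, 1]
NEG       [7, -1]
LT        [0]
PUSH -1   [0, -1]
PUSH -2   [0, -1, -2]
DIV       [0, 0]
DUP       [0, 0, 0]
STORE 0   [0, 0]
EQ        [1]
PUSH -26  [1, -26]
OVER      [1, -26, 1]
EQ        [1, 0]
SWAP      [0, 1]
DUP       [0, 1, 1]
OVER      [0, 1, 1, 1]
LT        [0, 1, 0]
SUB       [0, 1]
SWAP      [1, 0]
SWAP      [0, 1]
SWAP      [1, 0]
SWAP      [0, 1]

[0, 1]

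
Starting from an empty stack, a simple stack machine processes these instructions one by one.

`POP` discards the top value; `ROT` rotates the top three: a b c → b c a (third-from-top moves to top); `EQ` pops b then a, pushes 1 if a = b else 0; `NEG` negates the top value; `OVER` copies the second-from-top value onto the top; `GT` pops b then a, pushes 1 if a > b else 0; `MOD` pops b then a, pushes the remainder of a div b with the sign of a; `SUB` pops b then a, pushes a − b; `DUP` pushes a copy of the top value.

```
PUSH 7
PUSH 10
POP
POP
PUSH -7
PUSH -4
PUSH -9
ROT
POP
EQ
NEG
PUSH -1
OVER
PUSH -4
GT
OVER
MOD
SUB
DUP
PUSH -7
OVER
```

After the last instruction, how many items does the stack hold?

PUSH 7  → [7]
PUSH 10 → [7, 10]
POP     → [7]
POP     → []
PUSH -7 → [-7]
PUSH -4 → [-7, -4]
PUSH -9 → [-7, -4, -9]
ROT     → [-4, -9, -7]
POP     → [-4, -9]
EQ      → [0]
NEG     → [0]
PUSH -1 → [0, -1]
OVER    → [0, -1, 0]
PUSH -4 → [0, -1, 0, -4]
GT      → [0, -1, 1]
OVER    → [0, -1, 1, -1]
MOD     → [0, -1, 0]
SUB     → [0, -1]
DUP     → [0, -1, -1]
PUSH -7 → [0, -1, -1, -7]
OVER    → [0, -1, -1, -7, -1]

5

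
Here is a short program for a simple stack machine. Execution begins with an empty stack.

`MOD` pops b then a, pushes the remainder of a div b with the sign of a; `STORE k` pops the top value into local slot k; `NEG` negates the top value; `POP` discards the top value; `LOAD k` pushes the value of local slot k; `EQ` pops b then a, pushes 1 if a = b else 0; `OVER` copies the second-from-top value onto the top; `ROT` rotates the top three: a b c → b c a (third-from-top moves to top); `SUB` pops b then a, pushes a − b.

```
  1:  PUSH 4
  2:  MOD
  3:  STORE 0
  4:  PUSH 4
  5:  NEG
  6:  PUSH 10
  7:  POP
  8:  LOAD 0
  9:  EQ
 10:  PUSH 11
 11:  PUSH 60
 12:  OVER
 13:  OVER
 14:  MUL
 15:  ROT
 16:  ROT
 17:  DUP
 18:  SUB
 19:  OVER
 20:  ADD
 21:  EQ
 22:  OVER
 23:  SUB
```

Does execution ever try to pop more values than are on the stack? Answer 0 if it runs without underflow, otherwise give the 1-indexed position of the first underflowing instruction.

2

PUSH 4 → 4
MOD  — needs 2 operands, stack has 1 → underflow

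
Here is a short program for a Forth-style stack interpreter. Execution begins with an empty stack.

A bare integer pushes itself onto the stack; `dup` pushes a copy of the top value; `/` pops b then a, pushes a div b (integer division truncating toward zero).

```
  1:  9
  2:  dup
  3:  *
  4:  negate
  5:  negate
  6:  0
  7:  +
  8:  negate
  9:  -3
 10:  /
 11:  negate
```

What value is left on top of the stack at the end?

-27

9      -> 9
dup    -> 9 9
*      -> 81
negate -> -81
negate -> 81
0      -> 81 0
+      -> 81
negate -> -81
-3     -> -81 -3
/      -> 27
negate -> -27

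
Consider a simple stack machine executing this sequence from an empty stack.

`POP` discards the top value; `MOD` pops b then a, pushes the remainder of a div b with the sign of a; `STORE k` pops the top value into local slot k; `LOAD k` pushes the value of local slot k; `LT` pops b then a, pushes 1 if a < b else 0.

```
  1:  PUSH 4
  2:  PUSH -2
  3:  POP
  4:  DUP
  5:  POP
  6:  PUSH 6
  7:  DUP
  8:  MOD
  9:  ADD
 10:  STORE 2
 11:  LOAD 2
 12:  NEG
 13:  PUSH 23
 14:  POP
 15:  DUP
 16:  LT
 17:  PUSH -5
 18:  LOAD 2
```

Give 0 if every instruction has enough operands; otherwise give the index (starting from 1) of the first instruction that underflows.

0

PUSH 4  -> [4]
PUSH -2 -> [4, -2]
POP     -> [4]
DUP     -> [4, 4]
POP     -> [4]
PUSH 6  -> [4, 6]
DUP     -> [4, 6, 6]
MOD     -> [4, 0]
ADD     -> [4]
STORE 2 -> []
LOAD 2  -> [4]
NEG     -> [-4]
PUSH 23 -> [-4, 23]
POP     -> [-4]
DUP     -> [-4, -4]
LT      -> [0]
PUSH -5 -> [0, -5]
LOAD 2  -> [0, -5, 4]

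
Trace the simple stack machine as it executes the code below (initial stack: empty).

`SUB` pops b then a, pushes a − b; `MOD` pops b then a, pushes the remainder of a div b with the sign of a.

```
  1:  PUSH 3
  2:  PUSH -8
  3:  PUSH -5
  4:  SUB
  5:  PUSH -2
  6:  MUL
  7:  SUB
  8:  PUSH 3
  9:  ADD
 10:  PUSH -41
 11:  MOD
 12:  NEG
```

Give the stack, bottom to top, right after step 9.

[0]

PUSH 3  → [3]
PUSH -8 → [3, -8]
PUSH -5 → [3, -8, -5]
SUB     → [3, -3]
PUSH -2 → [3, -3, -2]
MUL     → [3, 6]
SUB     → [-3]
PUSH 3  → [-3, 3]
ADD     → [0]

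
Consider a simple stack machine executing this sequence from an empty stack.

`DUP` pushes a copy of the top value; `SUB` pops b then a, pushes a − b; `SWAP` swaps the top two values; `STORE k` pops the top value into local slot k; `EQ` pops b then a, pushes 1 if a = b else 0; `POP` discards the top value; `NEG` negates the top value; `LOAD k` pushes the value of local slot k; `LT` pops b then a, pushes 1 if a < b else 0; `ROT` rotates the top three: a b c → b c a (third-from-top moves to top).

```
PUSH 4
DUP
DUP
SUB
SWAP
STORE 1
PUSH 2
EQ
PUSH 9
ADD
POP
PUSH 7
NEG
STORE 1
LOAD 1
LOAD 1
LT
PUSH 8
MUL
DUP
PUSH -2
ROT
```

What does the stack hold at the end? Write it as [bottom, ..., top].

PUSH 4  → 4
DUP     → 4 4
DUP     → 4 4 4
SUB     → 4 0
SWAP    → 0 4
STORE 1 → 0
PUSH 2  → 0 2
EQ      → 0
PUSH 9  → 0 9
ADD     → 9
POP     → (empty)
PUSH 7  → 7
NEG     → -7
STORE 1 → (empty)
LOAD 1  → -7
LOAD 1  → -7 -7
LT      → 0
PUSH 8  → 0 8
MUL     → 0
DUP     → 0 0
PUSH -2 → 0 0 -2
ROT     → 0 -2 0

[0, -2, 0]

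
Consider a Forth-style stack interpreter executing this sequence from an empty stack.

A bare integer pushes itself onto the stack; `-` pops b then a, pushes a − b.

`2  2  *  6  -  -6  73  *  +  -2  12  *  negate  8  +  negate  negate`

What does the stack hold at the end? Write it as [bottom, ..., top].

2      : [2]
2      : [2, 2]
*      : [4]
6      : [4, 6]
-      : [-2]
-6     : [-2, -6]
73     : [-2, -6, 73]
*      : [-2, -438]
+      : [-440]
-2     : [-440, -2]
12     : [-440, -2, 12]
*      : [-440, -24]
negate : [-440, 24]
8      : [-440, 24, 8]
+      : [-440, 32]
negate : [-440, -32]
negate : [-440, 32]

[-440, 32]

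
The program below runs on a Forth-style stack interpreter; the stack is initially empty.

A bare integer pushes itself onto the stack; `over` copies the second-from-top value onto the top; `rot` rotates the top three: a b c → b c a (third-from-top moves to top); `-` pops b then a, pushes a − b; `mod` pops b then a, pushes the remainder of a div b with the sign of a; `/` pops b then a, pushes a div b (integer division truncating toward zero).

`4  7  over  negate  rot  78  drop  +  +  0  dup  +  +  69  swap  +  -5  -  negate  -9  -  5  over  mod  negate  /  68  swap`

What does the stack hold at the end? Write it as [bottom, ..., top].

4       4
7       4 7
over    4 7 4
negate  4 7 -4
rot     7 -4 4
78      7 -4 4 78
drop    7 -4 4
+       7 0
+       7
0       7 0
dup     7 0 0
+       7 0
+       7
69      7 69
swap    69 7
+       76
-5      76 -5
-       81
negate  -81
-9      -81 -9
-       -72
5       -72 5
over    -72 5 -72
mod     -72 5
negate  -72 -5
/       14
68      14 68
swap    68 14

[68, 14]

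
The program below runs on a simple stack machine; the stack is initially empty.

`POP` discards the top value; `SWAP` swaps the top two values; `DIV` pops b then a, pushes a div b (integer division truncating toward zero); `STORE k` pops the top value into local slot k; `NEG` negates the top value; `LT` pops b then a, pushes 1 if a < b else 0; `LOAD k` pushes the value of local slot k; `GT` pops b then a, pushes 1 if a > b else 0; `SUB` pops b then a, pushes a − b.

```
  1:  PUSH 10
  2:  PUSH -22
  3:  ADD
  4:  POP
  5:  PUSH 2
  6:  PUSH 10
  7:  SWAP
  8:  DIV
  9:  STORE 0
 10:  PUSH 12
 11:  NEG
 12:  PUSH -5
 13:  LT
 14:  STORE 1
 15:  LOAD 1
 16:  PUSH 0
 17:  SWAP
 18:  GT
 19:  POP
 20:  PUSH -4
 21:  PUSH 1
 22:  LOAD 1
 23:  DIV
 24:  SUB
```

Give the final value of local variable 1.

PUSH 10  : 10
PUSH -22 : 10 -22
ADD      : -12
POP      : (empty)
PUSH 2   : 2
PUSH 10  : 2 10
SWAP     : 10 2
DIV      : 5
STORE 0  : (empty)
PUSH 12  : 12
NEG      : -12
PUSH -5  : -12 -5
LT       : 1
STORE 1  : (empty)
LOAD 1   : 1
PUSH 0   : 1 0
SWAP     : 0 1
GT       : 0
POP      : (empty)
PUSH -4  : -4
PUSH 1   : -4 1
LOAD 1   : -4 1 1
DIV      : -4 1
SUB      : -5

1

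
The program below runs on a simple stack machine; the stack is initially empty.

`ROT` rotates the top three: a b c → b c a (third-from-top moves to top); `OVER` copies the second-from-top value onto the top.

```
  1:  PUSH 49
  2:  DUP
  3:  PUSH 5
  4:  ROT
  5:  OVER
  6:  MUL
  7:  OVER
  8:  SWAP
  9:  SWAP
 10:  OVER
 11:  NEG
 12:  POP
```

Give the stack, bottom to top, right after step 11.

PUSH 49 -> 49
DUP     -> 49 49
PUSH 5  -> 49 49 5
ROT     -> 49 5 49
OVER    -> 49 5 49 5
MUL     -> 49 5 245
OVER    -> 49 5 245 5
SWAP    -> 49 5 5 245
SWAP    -> 49 5 245 5
OVER    -> 49 5 245 5 245
NEG     -> 49 5 245 5 -245

[49, 5, 245, 5, -245]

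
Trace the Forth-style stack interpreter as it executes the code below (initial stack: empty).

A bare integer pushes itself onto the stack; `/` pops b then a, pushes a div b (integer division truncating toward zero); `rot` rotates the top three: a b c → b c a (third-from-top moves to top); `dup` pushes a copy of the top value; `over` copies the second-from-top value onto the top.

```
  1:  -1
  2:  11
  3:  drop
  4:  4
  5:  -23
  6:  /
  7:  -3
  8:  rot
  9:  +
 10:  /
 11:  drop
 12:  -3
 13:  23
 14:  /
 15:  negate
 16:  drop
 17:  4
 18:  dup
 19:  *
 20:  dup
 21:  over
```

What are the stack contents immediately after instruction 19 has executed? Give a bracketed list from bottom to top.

[16]

-1     → -1
11     → -1 11
drop   → -1
4      → -1 4
-23    → -1 4 -23
/      → -1 0
-3     → -1 0 -3
rot    → 0 -3 -1
+      → 0 -4
/      → 0
drop   → (empty)
-3     → -3
23     → -3 23
/      → 0
negate → 0
drop   → (empty)
4      → 4
dup    → 4 4
*      → 16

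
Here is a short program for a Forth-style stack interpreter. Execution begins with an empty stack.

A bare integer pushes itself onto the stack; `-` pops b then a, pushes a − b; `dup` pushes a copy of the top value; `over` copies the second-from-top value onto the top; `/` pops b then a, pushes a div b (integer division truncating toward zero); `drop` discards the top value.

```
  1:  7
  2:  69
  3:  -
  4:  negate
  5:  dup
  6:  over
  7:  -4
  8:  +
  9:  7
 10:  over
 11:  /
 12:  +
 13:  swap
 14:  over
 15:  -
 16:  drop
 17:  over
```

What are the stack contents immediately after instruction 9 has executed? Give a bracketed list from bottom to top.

7      -> [7]
69     -> [7, 69]
-      -> [-62]
negate -> [62]
dup    -> [62, 62]
over   -> [62, 62, 62]
-4     -> [62, 62, 62, -4]
+      -> [62, 62, 58]
7      -> [62, 62, 58, 7]

[62, 62, 58, 7]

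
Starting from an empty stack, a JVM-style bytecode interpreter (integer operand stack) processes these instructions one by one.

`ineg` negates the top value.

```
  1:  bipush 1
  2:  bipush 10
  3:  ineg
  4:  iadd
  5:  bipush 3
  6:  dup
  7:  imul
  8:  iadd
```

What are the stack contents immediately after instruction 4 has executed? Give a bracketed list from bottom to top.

[-9]

bipush 1   [1]
bipush 10  [1, 10]
ineg       [1, -10]
iadd       [-9]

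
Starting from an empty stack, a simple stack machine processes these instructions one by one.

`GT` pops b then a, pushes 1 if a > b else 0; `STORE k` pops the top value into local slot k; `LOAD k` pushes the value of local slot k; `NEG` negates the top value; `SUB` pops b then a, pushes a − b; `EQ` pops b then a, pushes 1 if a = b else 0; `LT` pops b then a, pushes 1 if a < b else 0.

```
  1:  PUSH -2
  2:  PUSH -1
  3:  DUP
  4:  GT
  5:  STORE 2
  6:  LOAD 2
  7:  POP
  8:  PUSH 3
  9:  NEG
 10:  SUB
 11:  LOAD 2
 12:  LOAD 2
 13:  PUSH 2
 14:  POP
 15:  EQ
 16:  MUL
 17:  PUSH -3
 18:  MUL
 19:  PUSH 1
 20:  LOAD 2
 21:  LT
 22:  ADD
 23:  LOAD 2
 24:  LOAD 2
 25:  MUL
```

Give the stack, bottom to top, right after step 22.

PUSH -2 → -2
PUSH -1 → -2 -1
DUP     → -2 -1 -1
GT      → -2 0
STORE 2 → -2
LOAD 2  → -2 0
POP     → -2
PUSH 3  → -2 3
NEG     → -2 -3
SUB     → 1
LOAD 2  → 1 0
LOAD 2  → 1 0 0
PUSH 2  → 1 0 0 2
POP     → 1 0 0
EQ      → 1 1
MUL     → 1
PUSH -3 → 1 -3
MUL     → -3
PUSH 1  → -3 1
LOAD 2  → -3 1 0
LT      → -3 0
ADD     → -3

[-3]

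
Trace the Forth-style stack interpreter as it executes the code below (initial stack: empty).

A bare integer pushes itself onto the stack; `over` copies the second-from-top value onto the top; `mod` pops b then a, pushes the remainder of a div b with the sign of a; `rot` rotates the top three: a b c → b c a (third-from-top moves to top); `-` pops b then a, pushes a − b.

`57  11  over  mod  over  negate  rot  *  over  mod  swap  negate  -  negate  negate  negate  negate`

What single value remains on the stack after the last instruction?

57     -> 57
11     -> 57 11
over   -> 57 11 57
mod    -> 57 11
over   -> 57 11 57
negate -> 57 11 -57
rot    -> 11 -57 57
*      -> 11 -3249
over   -> 11 -3249 11
mod    -> 11 -4
swap   -> -4 11
negate -> -4 -11
-      -> 7
negate -> -7
negate -> 7
negate -> -7
negate -> 7

7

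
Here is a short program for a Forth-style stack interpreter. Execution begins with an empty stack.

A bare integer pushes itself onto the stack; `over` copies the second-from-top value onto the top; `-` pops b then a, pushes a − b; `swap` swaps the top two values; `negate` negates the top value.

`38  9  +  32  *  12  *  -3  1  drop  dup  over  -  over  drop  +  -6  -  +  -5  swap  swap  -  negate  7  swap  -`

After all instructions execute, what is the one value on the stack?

18063

38     -> 38
9      -> 38 9
+      -> 47
32     -> 47 32
*      -> 1504
12     -> 1504 12
*      -> 18048
-3     -> 18048 -3
1      -> 18048 -3 1
drop   -> 18048 -3
dup    -> 18048 -3 -3
over   -> 18048 -3 -3 -3
-      -> 18048 -3 0
over   -> 18048 -3 0 -3
drop   -> 18048 -3 0
+      -> 18048 -3
-6     -> 18048 -3 -6
-      -> 18048 3
+      -> 18051
-5     -> 18051 -5
swap   -> -5 18051
swap   -> 18051 -5
-      -> 18056
negate -> -18056
7      -> -18056 7
swap   -> 7 -18056
-      -> 18063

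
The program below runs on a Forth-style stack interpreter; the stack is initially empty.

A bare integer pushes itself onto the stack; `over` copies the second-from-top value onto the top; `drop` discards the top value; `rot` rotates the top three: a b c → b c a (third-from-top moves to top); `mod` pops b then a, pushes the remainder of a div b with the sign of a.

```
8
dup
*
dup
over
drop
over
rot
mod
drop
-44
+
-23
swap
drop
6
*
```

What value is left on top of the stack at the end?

-138

8     8
dup   8 8
*     64
dup   64 64
over  64 64 64
drop  64 64
over  64 64 64
rot   64 64 64
mod   64 0
drop  64
-44   64 -44
+     20
-23   20 -23
swap  -23 20
drop  -23
6     -23 6
*     -138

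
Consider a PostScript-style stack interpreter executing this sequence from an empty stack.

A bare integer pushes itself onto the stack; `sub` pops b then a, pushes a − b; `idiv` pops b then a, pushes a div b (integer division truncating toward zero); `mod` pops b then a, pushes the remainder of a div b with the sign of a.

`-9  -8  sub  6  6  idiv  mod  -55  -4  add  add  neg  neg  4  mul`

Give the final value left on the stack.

-9    [-9]
-8    [-9, -8]
sub   [-1]
6     [-1, 6]
6     [-1, 6, 6]
idiv  [-1, 1]
mod   [0]
-55   [0, -55]
-4    [0, -55, -4]
add   [0, -59]
add   [-59]
neg   [59]
neg   [-59]
4     [-59, 4]
mul   [-236]

-236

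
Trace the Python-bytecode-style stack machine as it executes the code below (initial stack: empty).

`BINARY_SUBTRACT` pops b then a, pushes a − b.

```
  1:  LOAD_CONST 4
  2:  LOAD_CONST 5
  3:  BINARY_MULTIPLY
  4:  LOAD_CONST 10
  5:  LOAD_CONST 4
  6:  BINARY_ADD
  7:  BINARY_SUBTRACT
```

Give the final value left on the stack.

LOAD_CONST 4     4
LOAD_CONST 5     4 5
BINARY_MULTIPLY  20
LOAD_CONST 10    20 10
LOAD_CONST 4     20 10 4
BINARY_ADD       20 14
BINARY_SUBTRACT  6

6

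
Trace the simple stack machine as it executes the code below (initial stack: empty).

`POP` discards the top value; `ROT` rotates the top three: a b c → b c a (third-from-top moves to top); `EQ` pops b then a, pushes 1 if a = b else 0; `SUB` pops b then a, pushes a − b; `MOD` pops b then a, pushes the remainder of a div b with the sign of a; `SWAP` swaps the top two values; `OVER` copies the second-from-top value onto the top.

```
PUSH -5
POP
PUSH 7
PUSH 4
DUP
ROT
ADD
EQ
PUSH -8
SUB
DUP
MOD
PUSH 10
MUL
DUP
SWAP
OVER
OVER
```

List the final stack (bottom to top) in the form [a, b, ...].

PUSH -5 : -5
POP     : (empty)
PUSH 7  : 7
PUSH 4  : 7 4
DUP     : 7 4 4
ROT     : 4 4 7
ADD     : 4 11
EQ      : 0
PUSH -8 : 0 -8
SUB     : 8
DUP     : 8 8
MOD     : 0
PUSH 10 : 0 10
MUL     : 0
DUP     : 0 0
SWAP    : 0 0
OVER    : 0 0 0
OVER    : 0 0 0 0

[0, 0, 0, 0]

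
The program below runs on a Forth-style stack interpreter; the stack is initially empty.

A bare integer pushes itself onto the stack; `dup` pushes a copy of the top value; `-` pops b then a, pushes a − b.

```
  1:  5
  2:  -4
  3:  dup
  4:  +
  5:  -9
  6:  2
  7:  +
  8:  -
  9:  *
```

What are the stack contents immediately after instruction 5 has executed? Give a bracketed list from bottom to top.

[5, -8, -9]

5   : [5]
-4  : [5, -4]
dup : [5, -4, -4]
+   : [5, -8]
-9  : [5, -8, -9]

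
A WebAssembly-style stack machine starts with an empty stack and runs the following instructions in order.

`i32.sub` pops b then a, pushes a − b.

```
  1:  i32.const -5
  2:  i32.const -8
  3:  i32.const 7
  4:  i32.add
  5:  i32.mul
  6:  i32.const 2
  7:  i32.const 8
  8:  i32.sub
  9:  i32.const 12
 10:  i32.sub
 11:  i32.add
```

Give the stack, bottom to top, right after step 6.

i32.const -5 → -5
i32.const -8 → -5 -8
i32.const 7  → -5 -8 7
i32.add      → -5 -1
i32.mul      → 5
i32.const 2  → 5 2

[5, 2]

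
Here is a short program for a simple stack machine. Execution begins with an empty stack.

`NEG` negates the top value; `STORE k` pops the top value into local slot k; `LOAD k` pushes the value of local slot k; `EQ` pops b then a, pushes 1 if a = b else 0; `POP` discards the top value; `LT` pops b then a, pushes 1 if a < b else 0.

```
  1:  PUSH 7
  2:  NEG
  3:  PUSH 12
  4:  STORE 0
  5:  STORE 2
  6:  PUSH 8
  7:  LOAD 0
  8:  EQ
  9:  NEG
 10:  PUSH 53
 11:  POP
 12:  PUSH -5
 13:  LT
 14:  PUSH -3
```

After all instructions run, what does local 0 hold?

PUSH 7  → 7
NEG     → -7
PUSH 12 → -7 12
STORE 0 → -7
STORE 2 → (empty)
PUSH 8  → 8
LOAD 0  → 8 12
EQ      → 0
NEG     → 0
PUSH 53 → 0 53
POP     → 0
PUSH -5 → 0 -5
LT      → 0
PUSH -3 → 0 -3

12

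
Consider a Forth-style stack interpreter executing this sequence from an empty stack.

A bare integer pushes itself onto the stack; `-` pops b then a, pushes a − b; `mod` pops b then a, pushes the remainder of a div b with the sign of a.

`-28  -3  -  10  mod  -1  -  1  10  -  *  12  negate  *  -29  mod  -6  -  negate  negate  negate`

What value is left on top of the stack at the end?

-28    -> [-28]
-3     -> [-28, -3]
-      -> [-25]
10     -> [-25, 10]
mod    -> [-5]
-1     -> [-5, -1]
-      -> [-4]
1      -> [-4, 1]
10     -> [-4, 1, 10]
-      -> [-4, -9]
*      -> [36]
12     -> [36, 12]
negate -> [36, -12]
*      -> [-432]
-29    -> [-432, -29]
mod    -> [-26]
-6     -> [-26, -6]
-      -> [-20]
negate -> [20]
negate -> [-20]
negate -> [20]

20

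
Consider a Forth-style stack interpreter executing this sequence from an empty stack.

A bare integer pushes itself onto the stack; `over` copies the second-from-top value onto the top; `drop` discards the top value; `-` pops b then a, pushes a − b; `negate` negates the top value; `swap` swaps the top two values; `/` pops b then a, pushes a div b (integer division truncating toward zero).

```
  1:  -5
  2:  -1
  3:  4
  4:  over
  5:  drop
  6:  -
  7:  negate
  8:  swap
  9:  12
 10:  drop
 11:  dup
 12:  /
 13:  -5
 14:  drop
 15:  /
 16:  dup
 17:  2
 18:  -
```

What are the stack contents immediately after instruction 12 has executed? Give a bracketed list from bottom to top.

[5, 1]

-5      -5
-1      -5 -1
4       -5 -1 4
over    -5 -1 4 -1
drop    -5 -1 4
-       -5 -5
negate  -5 5
swap    5 -5
12      5 -5 12
drop    5 -5
dup     5 -5 -5
/       5 1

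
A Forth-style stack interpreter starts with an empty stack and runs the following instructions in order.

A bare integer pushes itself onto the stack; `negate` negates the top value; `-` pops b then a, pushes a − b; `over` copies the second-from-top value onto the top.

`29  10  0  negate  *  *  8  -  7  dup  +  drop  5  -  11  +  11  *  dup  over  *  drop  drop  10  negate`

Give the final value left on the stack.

29      29
10      29 10
0       29 10 0
negate  29 10 0
*       29 0
*       0
8       0 8
-       -8
7       -8 7
dup     -8 7 7
+       -8 14
drop    -8
5       -8 5
-       -13
11      -13 11
+       -2
11      -2 11
*       -22
dup     -22 -22
over    -22 -22 -22
*       -22 484
drop    -22
drop    (empty)
10      10
negate  -10

-10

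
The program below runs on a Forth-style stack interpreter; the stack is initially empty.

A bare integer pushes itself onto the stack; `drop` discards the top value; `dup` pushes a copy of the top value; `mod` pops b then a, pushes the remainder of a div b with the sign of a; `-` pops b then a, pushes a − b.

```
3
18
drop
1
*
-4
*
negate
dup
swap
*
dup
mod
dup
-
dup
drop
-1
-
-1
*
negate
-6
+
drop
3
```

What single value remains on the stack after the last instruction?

3      -> 3
18     -> 3 18
drop   -> 3
1      -> 3 1
*      -> 3
-4     -> 3 -4
*      -> -12
negate -> 12
dup    -> 12 12
swap   -> 12 12
*      -> 144
dup    -> 144 144
mod    -> 0
dup    -> 0 0
-      -> 0
dup    -> 0 0
drop   -> 0
-1     -> 0 -1
-      -> 1
-1     -> 1 -1
*      -> -1
negate -> 1
-6     -> 1 -6
+      -> -5
drop   -> (empty)
3      -> 3

3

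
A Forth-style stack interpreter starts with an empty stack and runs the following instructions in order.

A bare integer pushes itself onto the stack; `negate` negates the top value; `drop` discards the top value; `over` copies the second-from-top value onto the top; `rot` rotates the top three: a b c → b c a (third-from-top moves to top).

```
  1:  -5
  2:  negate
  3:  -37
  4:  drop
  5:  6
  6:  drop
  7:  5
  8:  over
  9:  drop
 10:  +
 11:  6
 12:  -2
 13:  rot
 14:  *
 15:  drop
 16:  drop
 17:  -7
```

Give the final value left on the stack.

-7

-5      -5
negate  5
-37     5 -37
drop    5
6       5 6
drop    5
5       5 5
over    5 5 5
drop    5 5
+       10
6       10 6
-2      10 6 -2
rot     6 -2 10
*       6 -20
drop    6
drop    (empty)
-7      -7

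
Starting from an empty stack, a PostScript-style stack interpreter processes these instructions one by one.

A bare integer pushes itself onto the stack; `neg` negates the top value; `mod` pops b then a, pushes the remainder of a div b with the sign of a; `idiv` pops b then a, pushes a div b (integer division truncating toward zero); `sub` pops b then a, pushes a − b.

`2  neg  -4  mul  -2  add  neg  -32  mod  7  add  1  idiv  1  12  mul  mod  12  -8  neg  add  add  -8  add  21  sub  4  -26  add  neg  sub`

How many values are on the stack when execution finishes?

2    → 2
neg  → -2
-4   → -2 -4
mul  → 8
-2   → 8 -2
add  → 6
neg  → -6
-32  → -6 -32
mod  → -6
7    → -6 7
add  → 1
1    → 1 1
idiv → 1
1    → 1 1
12   → 1 1 12
mul  → 1 12
mod  → 1
12   → 1 12
-8   → 1 12 -8
neg  → 1 12 8
add  → 1 20
add  → 21
-8   → 21 -8
add  → 13
21   → 13 21
sub  → -8
4    → -8 4
-26  → -8 4 -26
add  → -8 -22
neg  → -8 22
sub  → -30

1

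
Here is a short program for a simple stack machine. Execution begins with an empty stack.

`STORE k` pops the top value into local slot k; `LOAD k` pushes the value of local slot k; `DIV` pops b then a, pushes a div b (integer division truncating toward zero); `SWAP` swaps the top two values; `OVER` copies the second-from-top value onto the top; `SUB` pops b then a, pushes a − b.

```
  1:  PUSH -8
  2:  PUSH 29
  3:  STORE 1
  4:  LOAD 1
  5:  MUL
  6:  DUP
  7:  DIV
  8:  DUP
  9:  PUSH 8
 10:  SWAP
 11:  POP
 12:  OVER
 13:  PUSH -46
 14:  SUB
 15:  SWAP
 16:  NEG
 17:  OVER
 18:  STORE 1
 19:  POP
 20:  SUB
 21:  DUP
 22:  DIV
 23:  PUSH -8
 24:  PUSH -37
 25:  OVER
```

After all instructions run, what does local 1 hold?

PUSH -8  → -8
PUSH 29  → -8 29
STORE 1  → -8
LOAD 1   → -8 29
MUL      → -232
DUP      → -232 -232
DIV      → 1
DUP      → 1 1
PUSH 8   → 1 1 8
SWAP     → 1 8 1
POP      → 1 8
OVER     → 1 8 1
PUSH -46 → 1 8 1 -46
SUB      → 1 8 47
SWAP     → 1 47 8
NEG      → 1 47 -8
OVER     → 1 47 -8 47
STORE 1  → 1 47 -8
POP      → 1 47
SUB      → -46
DUP      → -46 -46
DIV      → 1
PUSH -8  → 1 -8
PUSH -37 → 1 -8 -37
OVER     → 1 -8 -37 -8

47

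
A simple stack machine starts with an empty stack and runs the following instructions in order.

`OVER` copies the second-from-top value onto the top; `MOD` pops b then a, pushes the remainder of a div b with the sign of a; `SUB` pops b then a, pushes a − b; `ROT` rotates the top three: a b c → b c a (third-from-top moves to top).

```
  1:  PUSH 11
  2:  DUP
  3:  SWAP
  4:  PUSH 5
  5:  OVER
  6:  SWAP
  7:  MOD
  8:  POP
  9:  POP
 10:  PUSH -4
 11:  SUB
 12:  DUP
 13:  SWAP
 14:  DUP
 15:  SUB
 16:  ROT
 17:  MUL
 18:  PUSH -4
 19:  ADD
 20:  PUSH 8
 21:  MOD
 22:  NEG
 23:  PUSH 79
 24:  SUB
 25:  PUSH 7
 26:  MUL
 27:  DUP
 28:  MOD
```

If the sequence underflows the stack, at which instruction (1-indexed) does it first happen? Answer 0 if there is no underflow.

PUSH 11 -> 11
DUP     -> 11 11
SWAP    -> 11 11
PUSH 5  -> 11 11 5
OVER    -> 11 11 5 11
SWAP    -> 11 11 11 5
MOD     -> 11 11 1
POP     -> 11 11
POP     -> 11
PUSH -4 -> 11 -4
SUB     -> 15
DUP     -> 15 15
SWAP    -> 15 15
DUP     -> 15 15 15
SUB     -> 15 0
ROT  — needs 3 operands, stack has 2 → underflow

16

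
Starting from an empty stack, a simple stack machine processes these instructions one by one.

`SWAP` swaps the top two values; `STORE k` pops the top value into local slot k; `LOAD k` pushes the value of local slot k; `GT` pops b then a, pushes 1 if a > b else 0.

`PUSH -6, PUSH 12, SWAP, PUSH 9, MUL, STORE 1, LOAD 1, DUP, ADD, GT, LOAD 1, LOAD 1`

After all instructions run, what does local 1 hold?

PUSH -6  [-6]
PUSH 12  [-6, 12]
SWAP     [12, -6]
PUSH 9   [12, -6, 9]
MUL      [12, -54]
STORE 1  [12]
LOAD 1   [12, -54]
DUP      [12, -54, -54]
ADD      [12, -108]
GT       [1]
LOAD 1   [1, -54]
LOAD 1   [1, -54, -54]

-54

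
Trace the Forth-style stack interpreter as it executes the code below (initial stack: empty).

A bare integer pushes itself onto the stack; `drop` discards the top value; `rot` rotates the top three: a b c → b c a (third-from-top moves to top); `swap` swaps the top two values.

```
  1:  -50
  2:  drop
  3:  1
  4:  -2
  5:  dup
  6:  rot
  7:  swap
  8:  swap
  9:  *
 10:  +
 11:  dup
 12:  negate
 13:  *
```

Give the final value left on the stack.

-16

-50    : [-50]
drop   : []
1      : [1]
-2     : [1, -2]
dup    : [1, -2, -2]
rot    : [-2, -2, 1]
swap   : [-2, 1, -2]
swap   : [-2, -2, 1]
*      : [-2, -2]
+      : [-4]
dup    : [-4, -4]
negate : [-4, 4]
*      : [-16]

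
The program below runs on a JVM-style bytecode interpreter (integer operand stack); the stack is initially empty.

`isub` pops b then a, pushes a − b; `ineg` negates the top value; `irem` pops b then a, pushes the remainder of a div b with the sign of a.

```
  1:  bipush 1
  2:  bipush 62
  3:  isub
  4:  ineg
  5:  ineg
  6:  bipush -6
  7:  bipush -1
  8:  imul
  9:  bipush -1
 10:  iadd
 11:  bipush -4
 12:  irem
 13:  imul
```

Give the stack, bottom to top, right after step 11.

bipush 1  -> 1
bipush 62 -> 1 62
isub      -> -61
ineg      -> 61
ineg      -> -61
bipush -6 -> -61 -6
bipush -1 -> -61 -6 -1
imul      -> -61 6
bipush -1 -> -61 6 -1
iadd      -> -61 5
bipush -4 -> -61 5 -4

[-61, 5, -4]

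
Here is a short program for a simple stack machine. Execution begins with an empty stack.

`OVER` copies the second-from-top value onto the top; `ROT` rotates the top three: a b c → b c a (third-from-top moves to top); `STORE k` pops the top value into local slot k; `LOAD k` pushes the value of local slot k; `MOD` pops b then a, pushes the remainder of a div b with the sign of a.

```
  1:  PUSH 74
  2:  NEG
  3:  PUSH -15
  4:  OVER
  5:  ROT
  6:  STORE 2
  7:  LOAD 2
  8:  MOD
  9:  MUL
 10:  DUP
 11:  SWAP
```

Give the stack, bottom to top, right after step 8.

PUSH 74  -> 74
NEG      -> -74
PUSH -15 -> -74 -15
OVER     -> -74 -15 -74
ROT      -> -15 -74 -74
STORE 2  -> -15 -74
LOAD 2   -> -15 -74 -74
MOD      -> -15 0

[-15, 0]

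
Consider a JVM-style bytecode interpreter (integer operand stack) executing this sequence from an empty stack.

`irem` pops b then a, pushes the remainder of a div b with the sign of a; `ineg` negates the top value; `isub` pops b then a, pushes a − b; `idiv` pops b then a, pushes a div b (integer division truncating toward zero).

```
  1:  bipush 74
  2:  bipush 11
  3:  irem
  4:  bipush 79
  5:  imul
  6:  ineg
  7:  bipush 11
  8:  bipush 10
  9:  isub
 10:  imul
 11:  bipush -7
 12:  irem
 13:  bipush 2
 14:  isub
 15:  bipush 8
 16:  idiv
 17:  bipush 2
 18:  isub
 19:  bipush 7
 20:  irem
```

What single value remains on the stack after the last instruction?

bipush 74 -> 74
bipush 11 -> 74 11
irem      -> 8
bipush 79 -> 8 79
imul      -> 632
ineg      -> -632
bipush 11 -> -632 11
bipush 10 -> -632 11 10
isub      -> -632 1
imul      -> -632
bipush -7 -> -632 -7
irem      -> -2
bipush 2  -> -2 2
isub      -> -4
bipush 8  -> -4 8
idiv      -> 0
bipush 2  -> 0 2
isub      -> -2
bipush 7  -> -2 7
irem      -> -2

-2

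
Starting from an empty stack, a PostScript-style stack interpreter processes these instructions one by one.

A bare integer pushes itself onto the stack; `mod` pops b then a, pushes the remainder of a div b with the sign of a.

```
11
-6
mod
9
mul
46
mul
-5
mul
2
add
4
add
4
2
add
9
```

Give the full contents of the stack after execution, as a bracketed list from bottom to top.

11   11
-6   11 -6
mod  5
9    5 9
mul  45
46   45 46
mul  2070
-5   2070 -5
mul  -10350
2    -10350 2
add  -10348
4    -10348 4
add  -10344
4    -10344 4
2    -10344 4 2
add  -10344 6
9    -10344 6 9

[-10344, 6, 9]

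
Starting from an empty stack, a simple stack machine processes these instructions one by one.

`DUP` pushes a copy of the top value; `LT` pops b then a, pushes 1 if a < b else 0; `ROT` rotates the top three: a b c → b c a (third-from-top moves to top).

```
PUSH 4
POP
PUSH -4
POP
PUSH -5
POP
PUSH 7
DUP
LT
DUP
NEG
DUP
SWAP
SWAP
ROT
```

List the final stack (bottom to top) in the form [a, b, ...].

PUSH 4  -> 4
POP     -> (empty)
PUSH -4 -> -4
POP     -> (empty)
PUSH -5 -> -5
POP     -> (empty)
PUSH 7  -> 7
DUP     -> 7 7
LT      -> 0
DUP     -> 0 0
NEG     -> 0 0
DUP     -> 0 0 0
SWAP    -> 0 0 0
SWAP    -> 0 0 0
ROT     -> 0 0 0

[0, 0, 0]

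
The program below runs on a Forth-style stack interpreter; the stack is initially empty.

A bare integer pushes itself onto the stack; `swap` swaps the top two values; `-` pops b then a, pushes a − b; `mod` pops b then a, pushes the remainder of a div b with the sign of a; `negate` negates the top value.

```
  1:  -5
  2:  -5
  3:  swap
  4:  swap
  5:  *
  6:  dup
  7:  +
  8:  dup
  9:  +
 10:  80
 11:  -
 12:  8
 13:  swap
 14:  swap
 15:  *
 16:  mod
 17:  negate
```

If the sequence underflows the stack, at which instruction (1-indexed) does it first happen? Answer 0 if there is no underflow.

16

-5   : [-5]
-5   : [-5, -5]
swap : [-5, -5]
swap : [-5, -5]
*    : [25]
dup  : [25, 25]
+    : [50]
dup  : [50, 50]
+    : [100]
80   : [100, 80]
-    : [20]
8    : [20, 8]
swap : [8, 20]
swap : [20, 8]
*    : [160]
mod  — needs 2 operands, stack has 1 → underflow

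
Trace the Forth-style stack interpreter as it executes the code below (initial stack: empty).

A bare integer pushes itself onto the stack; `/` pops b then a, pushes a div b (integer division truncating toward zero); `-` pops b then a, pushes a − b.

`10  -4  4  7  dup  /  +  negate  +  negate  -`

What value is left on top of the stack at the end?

10     : [10]
-4     : [10, -4]
4      : [10, -4, 4]
7      : [10, -4, 4, 7]
dup    : [10, -4, 4, 7, 7]
/      : [10, -4, 4, 1]
+      : [10, -4, 5]
negate : [10, -4, -5]
+      : [10, -9]
negate : [10, 9]
-      : [1]

1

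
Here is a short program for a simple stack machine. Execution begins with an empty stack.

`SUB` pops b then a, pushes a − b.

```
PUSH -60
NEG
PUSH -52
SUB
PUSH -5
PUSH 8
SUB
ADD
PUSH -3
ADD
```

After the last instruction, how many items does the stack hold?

PUSH -60  [-60]
NEG       [60]
PUSH -52  [60, -52]
SUB       [112]
PUSH -5   [112, -5]
PUSH 8    [112, -5, 8]
SUB       [112, -13]
ADD       [99]
PUSH -3   [99, -3]
ADD       [96]

1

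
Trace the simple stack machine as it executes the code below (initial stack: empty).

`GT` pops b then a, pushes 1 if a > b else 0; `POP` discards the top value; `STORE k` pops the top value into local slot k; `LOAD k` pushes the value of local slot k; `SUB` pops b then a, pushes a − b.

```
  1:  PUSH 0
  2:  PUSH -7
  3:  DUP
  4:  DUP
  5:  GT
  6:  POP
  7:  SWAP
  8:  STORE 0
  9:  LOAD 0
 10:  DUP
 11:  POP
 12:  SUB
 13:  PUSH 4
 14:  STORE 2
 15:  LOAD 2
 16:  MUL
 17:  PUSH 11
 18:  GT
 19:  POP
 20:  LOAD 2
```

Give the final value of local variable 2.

PUSH 0  → 0
PUSH -7 → 0 -7
DUP     → 0 -7 -7
DUP     → 0 -7 -7 -7
GT      → 0 -7 0
POP     → 0 -7
SWAP    → -7 0
STORE 0 → -7
LOAD 0  → -7 0
DUP     → -7 0 0
POP     → -7 0
SUB     → -7
PUSH 4  → -7 4
STORE 2 → -7
LOAD 2  → -7 4
MUL     → -28
PUSH 11 → -28 11
GT      → 0
POP     → (empty)
LOAD 2  → 4

4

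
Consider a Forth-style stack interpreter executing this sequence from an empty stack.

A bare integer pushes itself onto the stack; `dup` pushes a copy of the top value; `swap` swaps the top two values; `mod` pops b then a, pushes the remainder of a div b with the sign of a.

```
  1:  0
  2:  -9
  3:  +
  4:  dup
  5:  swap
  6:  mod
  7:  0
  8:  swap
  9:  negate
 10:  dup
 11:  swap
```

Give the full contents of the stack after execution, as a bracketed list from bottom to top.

0       0
-9      0 -9
+       -9
dup     -9 -9
swap    -9 -9
mod     0
0       0 0
swap    0 0
negate  0 0
dup     0 0 0
swap    0 0 0

[0, 0, 0]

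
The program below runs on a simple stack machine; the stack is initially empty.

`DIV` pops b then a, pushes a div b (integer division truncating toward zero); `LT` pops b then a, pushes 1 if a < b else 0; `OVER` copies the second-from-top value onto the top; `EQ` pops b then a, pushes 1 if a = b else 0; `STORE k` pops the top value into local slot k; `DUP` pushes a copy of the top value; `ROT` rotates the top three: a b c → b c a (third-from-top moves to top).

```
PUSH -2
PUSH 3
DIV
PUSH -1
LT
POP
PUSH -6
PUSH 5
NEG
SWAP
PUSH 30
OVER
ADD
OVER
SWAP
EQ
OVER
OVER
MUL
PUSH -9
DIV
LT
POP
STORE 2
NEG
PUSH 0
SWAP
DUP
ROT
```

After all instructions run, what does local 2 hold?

-6

PUSH -2 : [-2]
PUSH 3  : [-2, 3]
DIV     : [0]
PUSH -1 : [0, -1]
LT      : [0]
POP     : []
PUSH -6 : [-6]
PUSH 5  : [-6, 5]
NEG     : [-6, -5]
SWAP    : [-5, -6]
PUSH 30 : [-5, -6, 30]
OVER    : [-5, -6, 30, -6]
ADD     : [-5, -6, 24]
OVER    : [-5, -6, 24, -6]
SWAP    : [-5, -6, -6, 24]
EQ      : [-5, -6, 0]
OVER    : [-5, -6, 0, -6]
OVER    : [-5, -6, 0, -6, 0]
MUL     : [-5, -6, 0, 0]
PUSH -9 : [-5, -6, 0, 0, -9]
DIV     : [-5, -6, 0, 0]
LT      : [-5, -6, 0]
POP     : [-5, -6]
STORE 2 : [-5]
NEG     : [5]
PUSH 0  : [5, 0]
SWAP    : [0, 5]
DUP     : [0, 5, 5]
ROT     : [5, 5, 0]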